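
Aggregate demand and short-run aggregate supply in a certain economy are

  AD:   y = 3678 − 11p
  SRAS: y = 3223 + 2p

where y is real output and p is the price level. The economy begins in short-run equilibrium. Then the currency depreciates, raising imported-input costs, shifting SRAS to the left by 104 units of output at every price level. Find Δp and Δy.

Δp = +8, Δy = -88

This is a negative supply shock: SRAS shifts left.
New SRAS: y = 3119 + 2p.
Set AD = SRAS: 3678 − 11p = 3119 + 2p, so 559 = 13p and p = 43.
y = 3678 − 11·43 = 3205.
Initially p = 35, y = 3293, so Δp = +8 and Δy = -88.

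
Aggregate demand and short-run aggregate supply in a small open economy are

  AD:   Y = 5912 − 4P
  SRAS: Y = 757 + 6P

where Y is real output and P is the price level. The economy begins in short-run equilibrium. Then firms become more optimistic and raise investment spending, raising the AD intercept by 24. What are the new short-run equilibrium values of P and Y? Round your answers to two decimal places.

This is a positive demand shock: AD shifts right.
New AD: Y = 5936 − 4P.
Set AD = SRAS: 5936 − 4P = 757 + 6P, so 5179 = 10P and P = 517.90.
Substituting into AD, Y = 3864.40.

P = 517.90, Y = 3864.40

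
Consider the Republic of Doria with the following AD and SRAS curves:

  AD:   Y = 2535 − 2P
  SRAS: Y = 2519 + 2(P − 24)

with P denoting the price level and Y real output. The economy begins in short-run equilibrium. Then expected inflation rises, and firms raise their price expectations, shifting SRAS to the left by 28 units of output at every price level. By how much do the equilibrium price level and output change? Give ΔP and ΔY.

ΔP = +7, ΔY = -14

This is a negative supply shock: SRAS shifts left.
New SRAS: Y = 2443 + 2P.
Set AD = SRAS: 2535 − 2P = 2443 + 2P, so 92 = 4P and P = 23.
Y = 2535 − 2·23 = 2489.
Initially P = 16, Y = 2503, so ΔP = +7 and ΔY = -14.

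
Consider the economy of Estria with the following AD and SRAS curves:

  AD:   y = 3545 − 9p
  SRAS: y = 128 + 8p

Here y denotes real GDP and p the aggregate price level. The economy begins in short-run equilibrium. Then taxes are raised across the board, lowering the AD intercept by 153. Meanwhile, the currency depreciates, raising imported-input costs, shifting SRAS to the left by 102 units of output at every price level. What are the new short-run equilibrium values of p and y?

After both shocks: AD is y = 3392 − 9p and SRAS is y = 26 + 8p.
Setting them equal: 3366 = 17p, so p = 198.
y = 3392 − 9·198 = 1610.

p = 198, y = 1610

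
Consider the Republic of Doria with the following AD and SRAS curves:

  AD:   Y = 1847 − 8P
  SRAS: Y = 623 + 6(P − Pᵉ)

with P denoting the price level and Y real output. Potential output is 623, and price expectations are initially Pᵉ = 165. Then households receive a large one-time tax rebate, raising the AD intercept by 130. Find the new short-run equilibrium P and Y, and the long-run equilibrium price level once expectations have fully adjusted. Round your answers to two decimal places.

Short run: P = 167.43, Y = 637.57. Long run: P = 169.25.

AD shifts right: new AD is Y = 1977 − 8P. With Pᵉ = 165, SRAS is Y = 6P − 367.
Short run: 1977 − 8P = 6P − 367 gives 2344 = 14P, so P = 167.43 and Y = 1977 − 8P = 637.57.
Y = 637.57 is above potential 623; expectations adjust and SRAS shifts left until Y = 623.
Long run: on the new AD curve, 623 = 1977 − 8P gives P = 169.25.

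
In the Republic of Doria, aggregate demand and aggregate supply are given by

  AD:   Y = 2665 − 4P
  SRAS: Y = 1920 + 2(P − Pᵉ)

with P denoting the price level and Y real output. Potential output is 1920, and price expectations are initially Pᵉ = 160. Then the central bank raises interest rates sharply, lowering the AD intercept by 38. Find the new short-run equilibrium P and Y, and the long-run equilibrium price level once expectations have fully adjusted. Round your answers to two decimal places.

Short run: P = 171.17, Y = 1942.33. Long run: P = 176.75.

AD shifts left: new AD is Y = 2627 − 4P. With Pᵉ = 160, SRAS is Y = 1600 + 2P.
Short run: 2627 − 4P = 1600 + 2P gives 1027 = 6P, so P = 171.17 and Y = 2627 − 4P = 1942.33.
Y = 1942.33 is above potential 1920; expectations adjust and SRAS shifts left until Y = 1920.
Long run: on the new AD curve, 1920 = 2627 − 4P gives P = 176.75.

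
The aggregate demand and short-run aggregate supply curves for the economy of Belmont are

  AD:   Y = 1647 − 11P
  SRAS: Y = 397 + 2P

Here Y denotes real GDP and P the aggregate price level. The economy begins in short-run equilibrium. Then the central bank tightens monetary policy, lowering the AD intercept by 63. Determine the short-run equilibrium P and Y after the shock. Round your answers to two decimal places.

P = 91.31, Y = 579.62

This is a negative demand shock: AD shifts left.
New AD: Y = 1584 − 11P.
Set AD = SRAS: 1584 − 11P = 397 + 2P, so 1187 = 13P and P = 91.31.
Substituting into AD, Y = 579.62.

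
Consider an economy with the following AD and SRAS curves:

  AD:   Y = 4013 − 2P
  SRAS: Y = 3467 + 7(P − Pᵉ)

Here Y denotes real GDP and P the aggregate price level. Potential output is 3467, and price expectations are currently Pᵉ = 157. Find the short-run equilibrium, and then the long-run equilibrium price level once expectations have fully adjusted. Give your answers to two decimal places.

Short run: with Pᵉ = 157, SRAS is Y = 2368 + 7P. Setting AD = SRAS gives 1645 = 9P, so P = 182.78 and Y = 4013 − 2P = 3647.44.
Output 3647.44 is above potential 3467, so over time expected prices rise and SRAS shifts left until Y returns to 3467.
Long run: Y = 3467 on the AD curve gives 3467 = 4013 − 2P, so P = 273.00.

Short run: P = 182.78, Y = 3647.44. Long run: P = 273.00.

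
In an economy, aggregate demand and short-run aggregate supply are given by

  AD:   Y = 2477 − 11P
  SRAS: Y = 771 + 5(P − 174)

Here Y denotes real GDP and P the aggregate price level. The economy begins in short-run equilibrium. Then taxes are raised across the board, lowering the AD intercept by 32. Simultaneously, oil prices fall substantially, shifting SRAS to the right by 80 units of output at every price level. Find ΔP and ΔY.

ΔP = -7, ΔY = +45

After both shocks: AD is Y = 2445 − 11P and SRAS is Y = 5P − 19.
Setting them equal: 2464 = 16P, so P = 154.
Y = 2445 − 11·154 = 751.
Initially P = 161, Y = 706, so ΔP = -7 and ΔY = +45.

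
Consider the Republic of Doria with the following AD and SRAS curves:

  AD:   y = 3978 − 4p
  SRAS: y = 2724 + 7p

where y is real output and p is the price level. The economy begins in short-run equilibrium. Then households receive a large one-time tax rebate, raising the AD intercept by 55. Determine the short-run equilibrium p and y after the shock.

p = 119, y = 3557

This is a positive demand shock: AD shifts right.
New AD: y = 4033 − 4p.
Set AD = SRAS: 4033 − 4p = 2724 + 7p, so 1309 = 11p and p = 119.
y = 4033 − 4·119 = 3557.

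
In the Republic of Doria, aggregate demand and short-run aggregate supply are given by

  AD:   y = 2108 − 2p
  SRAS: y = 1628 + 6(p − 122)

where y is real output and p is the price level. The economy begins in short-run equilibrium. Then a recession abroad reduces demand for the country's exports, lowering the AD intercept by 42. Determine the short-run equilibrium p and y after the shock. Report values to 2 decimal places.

p = 146.25, y = 1773.50

This is a negative demand shock: AD shifts left.
New AD: y = 2066 − 2p.
SRAS can be written y = 896 + 6p.
Set AD = SRAS: 2066 − 2p = 896 + 6p, so 1170 = 8p and p = 146.25.
Substituting into AD, y = 1773.50.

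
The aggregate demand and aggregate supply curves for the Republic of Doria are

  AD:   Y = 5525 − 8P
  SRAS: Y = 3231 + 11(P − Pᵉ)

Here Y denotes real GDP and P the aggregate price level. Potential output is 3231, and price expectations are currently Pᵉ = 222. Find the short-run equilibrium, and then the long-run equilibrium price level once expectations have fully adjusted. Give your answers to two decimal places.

Short run: P = 249.26, Y = 3530.89. Long run: P = 286.75.

Short run: with Pᵉ = 222, SRAS is Y = 789 + 11P. Setting AD = SRAS gives 4736 = 19P, so P = 249.26 and Y = 5525 − 8P = 3530.89.
Output 3530.89 is above potential 3231, so over time expected prices rise and SRAS shifts left until Y returns to 3231.
Long run: Y = 3231 on the AD curve gives 3231 = 5525 − 8P, so P = 286.75.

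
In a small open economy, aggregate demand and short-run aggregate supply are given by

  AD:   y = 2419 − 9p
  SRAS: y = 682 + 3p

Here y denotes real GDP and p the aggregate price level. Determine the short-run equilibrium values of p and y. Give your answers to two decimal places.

Set AD = SRAS: 2419 − 9p = 682 + 3p, so 1737 = 12p and p = 144.75.
Substituting into AD, y = 2419 − 9p = 1116.25.

p = 144.75, y = 1116.25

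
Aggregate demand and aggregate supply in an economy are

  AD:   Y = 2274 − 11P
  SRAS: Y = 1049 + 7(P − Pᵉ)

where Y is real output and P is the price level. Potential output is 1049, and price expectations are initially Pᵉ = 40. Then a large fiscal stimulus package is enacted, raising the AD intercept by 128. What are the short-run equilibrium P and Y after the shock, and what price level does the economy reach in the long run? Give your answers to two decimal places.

Short run: P = 90.72, Y = 1404.06. Long run: P = 123.00.

AD shifts right: new AD is Y = 2402 − 11P. With Pᵉ = 40, SRAS is Y = 769 + 7P.
Short run: 2402 − 11P = 769 + 7P gives 1633 = 18P, so P = 90.72 and Y = 2402 − 11P = 1404.06.
Y = 1404.06 is above potential 1049; expectations adjust and SRAS shifts left until Y = 1049.
Long run: on the new AD curve, 1049 = 2402 − 11P gives P = 123.00.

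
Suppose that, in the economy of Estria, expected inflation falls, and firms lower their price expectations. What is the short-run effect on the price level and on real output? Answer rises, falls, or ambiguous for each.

Price level: falls; output: rises

This is a favourable supply shock: SRAS shifts right.
Moving along the downward-sloping AD curve, P falls and Y rises.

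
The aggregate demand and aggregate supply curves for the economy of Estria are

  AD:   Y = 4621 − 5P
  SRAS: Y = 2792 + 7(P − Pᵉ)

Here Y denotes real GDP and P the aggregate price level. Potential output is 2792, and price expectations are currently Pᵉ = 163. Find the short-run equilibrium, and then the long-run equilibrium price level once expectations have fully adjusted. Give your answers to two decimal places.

Short run: P = 247.50, Y = 3383.50. Long run: P = 365.80.

Short run: with Pᵉ = 163, SRAS is Y = 1651 + 7P. Setting AD = SRAS gives 2970 = 12P, so P = 247.50 and Y = 4621 − 5P = 3383.50.
Output 3383.50 is above potential 2792, so over time expected prices rise and SRAS shifts left until Y returns to 2792.
Long run: Y = 2792 on the AD curve gives 2792 = 4621 − 5P, so P = 365.80.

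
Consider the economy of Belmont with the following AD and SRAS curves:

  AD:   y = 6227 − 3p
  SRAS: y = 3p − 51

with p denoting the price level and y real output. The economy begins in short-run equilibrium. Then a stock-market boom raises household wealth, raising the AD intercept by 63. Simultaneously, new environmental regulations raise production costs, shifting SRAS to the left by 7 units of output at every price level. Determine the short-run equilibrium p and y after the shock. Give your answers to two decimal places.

After both shocks: AD is y = 6290 − 3p and SRAS is y = 3p − 58.
Setting them equal: 6348 = 6p, so p = 1058.00.
Substituting into AD, y = 3116.00.

p = 1058.00, y = 3116.00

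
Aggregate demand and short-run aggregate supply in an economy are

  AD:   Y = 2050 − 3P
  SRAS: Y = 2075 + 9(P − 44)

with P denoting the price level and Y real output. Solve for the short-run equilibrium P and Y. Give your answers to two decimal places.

Write SRAS as Y = 2075 + 9P − 396 = 1679 + 9P.
Set AD = SRAS: 2050 − 3P = 1679 + 9P, so 371 = 12P and P = 30.92.
Substituting into AD, Y = 2050 − 3P = 1957.25.

P = 30.92, Y = 1957.25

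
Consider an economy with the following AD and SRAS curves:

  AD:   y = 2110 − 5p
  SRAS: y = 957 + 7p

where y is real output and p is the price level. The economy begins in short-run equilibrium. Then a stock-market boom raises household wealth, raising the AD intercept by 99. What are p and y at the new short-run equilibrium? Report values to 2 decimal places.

p = 104.33, y = 1687.33

This is a positive demand shock: AD shifts right.
New AD: y = 2209 − 5p.
Set AD = SRAS: 2209 − 5p = 957 + 7p, so 1252 = 12p and p = 104.33.
Substituting into AD, y = 1687.33.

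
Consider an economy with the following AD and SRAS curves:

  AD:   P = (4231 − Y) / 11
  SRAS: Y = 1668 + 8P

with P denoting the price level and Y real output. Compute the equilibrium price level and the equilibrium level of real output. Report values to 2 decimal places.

P = 134.89, Y = 2747.16

Rearrange AD to Y = 4231 − 11P.
Set AD = SRAS: 4231 − 11P = 1668 + 8P, so 2563 = 19P and P = 134.89.
Substituting into AD, Y = 4231 − 11P = 2747.16.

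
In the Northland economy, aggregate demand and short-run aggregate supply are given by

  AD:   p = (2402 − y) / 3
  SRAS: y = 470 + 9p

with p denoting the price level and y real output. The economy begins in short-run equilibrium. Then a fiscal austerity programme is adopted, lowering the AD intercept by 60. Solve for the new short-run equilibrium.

This is a negative demand shock: AD shifts left.
New AD: y = 2342 − 3p.
Set AD = SRAS: 2342 − 3p = 470 + 9p, so 1872 = 12p and p = 156.
y = 2342 − 3·156 = 1874.

p = 156, y = 1874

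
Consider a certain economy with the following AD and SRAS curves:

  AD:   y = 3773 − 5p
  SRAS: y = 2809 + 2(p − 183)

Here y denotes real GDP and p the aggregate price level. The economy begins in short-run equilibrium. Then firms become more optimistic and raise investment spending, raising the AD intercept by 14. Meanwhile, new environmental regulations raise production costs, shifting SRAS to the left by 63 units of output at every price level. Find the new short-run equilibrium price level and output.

After both shocks: AD is y = 3787 − 5p and SRAS is y = 2380 + 2p.
Setting them equal: 1407 = 7p, so p = 201.
y = 3787 − 5·201 = 2782.

p = 201, y = 2782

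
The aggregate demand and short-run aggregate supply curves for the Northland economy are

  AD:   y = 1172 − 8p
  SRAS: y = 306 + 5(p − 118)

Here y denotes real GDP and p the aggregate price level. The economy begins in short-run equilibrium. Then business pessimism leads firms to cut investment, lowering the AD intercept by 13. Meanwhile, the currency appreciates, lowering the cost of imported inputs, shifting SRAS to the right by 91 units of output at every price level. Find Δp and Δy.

After both shocks: AD is y = 1159 − 8p and SRAS is y = 5p − 193.
Setting them equal: 1352 = 13p, so p = 104.
y = 1159 − 8·104 = 327.
Initially p = 112, y = 276, so Δp = -8 and Δy = +51.

Δp = -8, Δy = +51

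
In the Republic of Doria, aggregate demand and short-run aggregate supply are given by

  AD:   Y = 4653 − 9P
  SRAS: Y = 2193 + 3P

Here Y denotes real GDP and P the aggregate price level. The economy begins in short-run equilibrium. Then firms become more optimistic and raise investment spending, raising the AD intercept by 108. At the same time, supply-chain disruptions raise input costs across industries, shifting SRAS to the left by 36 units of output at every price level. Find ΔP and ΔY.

ΔP = +12, ΔY = +0

After both shocks: AD is Y = 4761 − 9P and SRAS is Y = 2157 + 3P.
Setting them equal: 2604 = 12P, so P = 217.
Y = 4761 − 9·217 = 2808.
Initially P = 205, Y = 2808, so ΔP = +12 and ΔY = +0.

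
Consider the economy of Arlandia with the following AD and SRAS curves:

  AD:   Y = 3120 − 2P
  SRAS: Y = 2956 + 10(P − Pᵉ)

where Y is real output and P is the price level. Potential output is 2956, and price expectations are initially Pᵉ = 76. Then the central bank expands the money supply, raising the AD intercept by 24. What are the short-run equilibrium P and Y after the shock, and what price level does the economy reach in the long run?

AD shifts right: new AD is Y = 3144 − 2P. With Pᵉ = 76, SRAS is Y = 2196 + 10P.
Short run: 3144 − 2P = 2196 + 10P gives 948 = 12P, so P = 79 and Y = 3144 − 2·79 = 2986.
Y = 2986 is above potential 2956; expectations adjust and SRAS shifts left until Y = 2956.
Long run: on the new AD curve, 2956 = 3144 − 2P gives P = 94.

Short run: P = 79, Y = 2986. Long run: P = 94.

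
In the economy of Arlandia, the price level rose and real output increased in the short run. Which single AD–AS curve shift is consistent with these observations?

P rose and Y rose. An AD shift moves P and Y in the same direction; an SRAS shift moves them in opposite directions.
Here P and Y moved in the same direction, so the AD curve shifted.
Since Y rose, AD shifted right.

AD shifted right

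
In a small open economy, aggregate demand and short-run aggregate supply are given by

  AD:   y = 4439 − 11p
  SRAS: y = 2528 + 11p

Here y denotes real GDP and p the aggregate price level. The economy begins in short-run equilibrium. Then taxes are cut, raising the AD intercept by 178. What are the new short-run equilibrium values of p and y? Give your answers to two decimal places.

p = 94.95, y = 3572.50

This is a positive demand shock: AD shifts right.
New AD: y = 4617 − 11p.
Set AD = SRAS: 4617 − 11p = 2528 + 11p, so 2089 = 22p and p = 94.95.
Substituting into AD, y = 3572.50.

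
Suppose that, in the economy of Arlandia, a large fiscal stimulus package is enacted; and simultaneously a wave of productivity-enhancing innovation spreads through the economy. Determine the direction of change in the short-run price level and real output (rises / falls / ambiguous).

Price level: ambiguous; output: rises

The first event is a positive demand shock: AD shifts right, which by itself pushes P up and Y up.
The second is a favourable supply shock: SRAS shifts right, which by itself pushes P down and Y up.
The two shocks push P in opposite directions, so the effect on P is ambiguous. Both shocks push Y up, so Y rises.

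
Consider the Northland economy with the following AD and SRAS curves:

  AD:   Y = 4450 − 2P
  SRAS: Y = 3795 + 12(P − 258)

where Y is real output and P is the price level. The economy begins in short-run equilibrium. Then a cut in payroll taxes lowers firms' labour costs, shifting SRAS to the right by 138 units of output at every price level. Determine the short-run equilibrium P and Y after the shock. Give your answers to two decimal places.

This is a positive supply shock: SRAS shifts right.
New SRAS: Y = 837 + 12P.
Set AD = SRAS: 4450 − 2P = 837 + 12P, so 3613 = 14P and P = 258.07.
Substituting into AD, Y = 3933.86.

P = 258.07, Y = 3933.86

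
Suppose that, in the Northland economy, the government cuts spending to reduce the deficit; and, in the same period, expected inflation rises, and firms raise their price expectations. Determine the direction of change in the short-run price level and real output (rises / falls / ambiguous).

Price level: ambiguous; output: falls

The first event is a negative demand shock: AD shifts left, which by itself pushes P down and Y down.
The second is an adverse supply shock: SRAS shifts left, which by itself pushes P up and Y down.
The two shocks push P in opposite directions, so the effect on P is ambiguous. Both shocks push Y down, so Y falls.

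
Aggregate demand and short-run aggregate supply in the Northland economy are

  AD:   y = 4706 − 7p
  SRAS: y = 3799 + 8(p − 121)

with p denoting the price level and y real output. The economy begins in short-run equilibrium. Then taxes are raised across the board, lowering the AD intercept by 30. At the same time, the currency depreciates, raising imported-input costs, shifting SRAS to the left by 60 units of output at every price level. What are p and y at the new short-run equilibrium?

p = 127, y = 3787

After both shocks: AD is y = 4676 − 7p and SRAS is y = 2771 + 8p.
Setting them equal: 1905 = 15p, so p = 127.
y = 4676 − 7·127 = 3787.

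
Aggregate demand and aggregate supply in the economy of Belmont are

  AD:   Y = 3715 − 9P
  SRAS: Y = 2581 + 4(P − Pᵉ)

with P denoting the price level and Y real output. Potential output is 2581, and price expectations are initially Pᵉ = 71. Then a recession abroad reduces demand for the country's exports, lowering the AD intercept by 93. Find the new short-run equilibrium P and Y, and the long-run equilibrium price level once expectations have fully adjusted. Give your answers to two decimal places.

AD shifts left: new AD is Y = 3622 − 9P. With Pᵉ = 71, SRAS is Y = 2297 + 4P.
Short run: 3622 − 9P = 2297 + 4P gives 1325 = 13P, so P = 101.92 and Y = 3622 − 9P = 2704.69.
Y = 2704.69 is above potential 2581; expectations adjust and SRAS shifts left until Y = 2581.
Long run: on the new AD curve, 2581 = 3622 − 9P gives P = 115.67.

Short run: P = 101.92, Y = 2704.69. Long run: P = 115.67.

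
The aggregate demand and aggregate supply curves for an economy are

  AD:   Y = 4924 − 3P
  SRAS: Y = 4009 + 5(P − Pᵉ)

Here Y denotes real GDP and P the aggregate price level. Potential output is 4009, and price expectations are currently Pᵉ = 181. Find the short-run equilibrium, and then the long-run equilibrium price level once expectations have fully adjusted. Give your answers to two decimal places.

Short run: with Pᵉ = 181, SRAS is Y = 3104 + 5P. Setting AD = SRAS gives 1820 = 8P, so P = 227.50 and Y = 4924 − 3P = 4241.50.
Output 4241.50 is above potential 4009, so over time expected prices rise and SRAS shifts left until Y returns to 4009.
Long run: Y = 4009 on the AD curve gives 4009 = 4924 − 3P, so P = 305.00.

Short run: P = 227.50, Y = 4241.50. Long run: P = 305.00.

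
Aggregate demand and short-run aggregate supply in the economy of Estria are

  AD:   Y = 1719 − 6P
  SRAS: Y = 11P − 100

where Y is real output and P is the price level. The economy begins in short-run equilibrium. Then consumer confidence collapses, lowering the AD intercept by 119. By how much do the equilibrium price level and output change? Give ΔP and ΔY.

This is a negative demand shock: AD shifts left.
New AD: Y = 1600 − 6P.
Set AD = SRAS: 1600 − 6P = 11P − 100, so 1700 = 17P and P = 100.
Y = 1600 − 6·100 = 1000.
Initially P = 107, Y = 1077, so ΔP = -7 and ΔY = -77.

ΔP = -7, ΔY = -77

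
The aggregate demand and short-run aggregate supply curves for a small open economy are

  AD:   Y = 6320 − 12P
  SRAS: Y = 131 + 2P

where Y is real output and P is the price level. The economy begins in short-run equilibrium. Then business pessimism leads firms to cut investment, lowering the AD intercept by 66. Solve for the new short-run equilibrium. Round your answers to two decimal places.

This is a negative demand shock: AD shifts left.
New AD: Y = 6254 − 12P.
Set AD = SRAS: 6254 − 12P = 131 + 2P, so 6123 = 14P and P = 437.36.
Substituting into AD, Y = 1005.71.

P = 437.36, Y = 1005.71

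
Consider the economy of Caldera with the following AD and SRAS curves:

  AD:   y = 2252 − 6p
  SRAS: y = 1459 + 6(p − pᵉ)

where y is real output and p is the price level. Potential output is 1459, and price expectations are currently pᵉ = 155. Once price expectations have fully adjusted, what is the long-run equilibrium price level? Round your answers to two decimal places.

Short run: with pᵉ = 155, SRAS is y = 529 + 6p. Setting AD = SRAS gives 1723 = 12p, so p = 143.58 and y = 2252 − 6p = 1390.50.
Output 1390.50 is below potential 1459, so over time expected prices fall and SRAS shifts right until y returns to 1459.
Long run: y = 1459 on the AD curve gives 1459 = 2252 − 6p, so p = 132.17.

Long-run p = 132.17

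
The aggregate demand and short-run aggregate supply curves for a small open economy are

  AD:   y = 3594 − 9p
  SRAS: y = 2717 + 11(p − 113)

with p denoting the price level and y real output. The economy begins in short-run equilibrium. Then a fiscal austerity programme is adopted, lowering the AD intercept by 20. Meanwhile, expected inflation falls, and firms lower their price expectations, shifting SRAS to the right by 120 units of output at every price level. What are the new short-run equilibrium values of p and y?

After both shocks: AD is y = 3574 − 9p and SRAS is y = 1594 + 11p.
Setting them equal: 1980 = 20p, so p = 99.
y = 3574 − 9·99 = 2683.

p = 99, y = 2683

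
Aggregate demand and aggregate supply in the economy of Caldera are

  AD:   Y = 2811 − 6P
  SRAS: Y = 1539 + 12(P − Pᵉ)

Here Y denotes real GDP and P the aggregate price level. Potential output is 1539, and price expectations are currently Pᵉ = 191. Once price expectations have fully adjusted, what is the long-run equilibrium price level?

Short run: with Pᵉ = 191, SRAS is Y = 12P − 753. Setting AD = SRAS gives 3564 = 18P, so P = 198 and Y = 2811 − 6·198 = 1623.
Output 1623 is above potential 1539, so over time expected prices rise and SRAS shifts left until Y returns to 1539.
Long run: Y = 1539 on the AD curve gives 1539 = 2811 − 6P, so P = 212.

Long-run P = 212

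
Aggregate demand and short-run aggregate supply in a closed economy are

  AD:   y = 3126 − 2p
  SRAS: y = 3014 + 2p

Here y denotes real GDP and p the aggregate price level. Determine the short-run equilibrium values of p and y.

p = 28, y = 3070

Set AD = SRAS: 3126 − 2p = 3014 + 2p, so 112 = 4p and p = 28.
Then y = 3126 − 2·28 = 3070.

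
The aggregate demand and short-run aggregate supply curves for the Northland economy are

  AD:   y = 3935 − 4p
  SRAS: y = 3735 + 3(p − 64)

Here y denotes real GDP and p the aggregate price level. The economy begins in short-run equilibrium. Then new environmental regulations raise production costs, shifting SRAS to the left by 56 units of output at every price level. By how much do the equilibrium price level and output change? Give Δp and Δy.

This is a negative supply shock: SRAS shifts left.
New SRAS: y = 3487 + 3p.
Set AD = SRAS: 3935 − 4p = 3487 + 3p, so 448 = 7p and p = 64.
y = 3935 − 4·64 = 3679.
Initially p = 56, y = 3711, so Δp = +8 and Δy = -32.

Δp = +8, Δy = -32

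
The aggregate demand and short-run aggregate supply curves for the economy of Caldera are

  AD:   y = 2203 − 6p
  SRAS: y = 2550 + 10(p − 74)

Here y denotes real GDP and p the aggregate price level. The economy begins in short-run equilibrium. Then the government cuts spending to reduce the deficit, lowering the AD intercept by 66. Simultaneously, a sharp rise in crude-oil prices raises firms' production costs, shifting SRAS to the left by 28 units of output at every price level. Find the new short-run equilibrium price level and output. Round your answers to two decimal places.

After both shocks: AD is y = 2137 − 6p and SRAS is y = 1782 + 10p.
Setting them equal: 355 = 16p, so p = 22.19.
Substituting into AD, y = 2003.88.

p = 22.19, y = 2003.88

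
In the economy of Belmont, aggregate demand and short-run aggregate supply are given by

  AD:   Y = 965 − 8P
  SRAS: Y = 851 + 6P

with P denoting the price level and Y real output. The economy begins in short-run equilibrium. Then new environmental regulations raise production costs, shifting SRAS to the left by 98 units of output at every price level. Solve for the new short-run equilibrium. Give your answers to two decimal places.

P = 15.14, Y = 843.86

This is a negative supply shock: SRAS shifts left.
New SRAS: Y = 753 + 6P.
Set AD = SRAS: 965 − 8P = 753 + 6P, so 212 = 14P and P = 15.14.
Substituting into AD, Y = 843.86.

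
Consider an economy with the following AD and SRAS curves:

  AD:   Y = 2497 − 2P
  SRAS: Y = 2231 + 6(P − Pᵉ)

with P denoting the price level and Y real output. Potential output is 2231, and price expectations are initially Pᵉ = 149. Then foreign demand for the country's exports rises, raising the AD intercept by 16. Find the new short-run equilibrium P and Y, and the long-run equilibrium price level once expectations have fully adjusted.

Short run: P = 147, Y = 2219. Long run: P = 141.

AD shifts right: new AD is Y = 2513 − 2P. With Pᵉ = 149, SRAS is Y = 1337 + 6P.
Short run: 2513 − 2P = 1337 + 6P gives 1176 = 8P, so P = 147 and Y = 2513 − 2·147 = 2219.
Y = 2219 is below potential 2231; expectations adjust and SRAS shifts right until Y = 2231.
Long run: on the new AD curve, 2231 = 2513 − 2P gives P = 141.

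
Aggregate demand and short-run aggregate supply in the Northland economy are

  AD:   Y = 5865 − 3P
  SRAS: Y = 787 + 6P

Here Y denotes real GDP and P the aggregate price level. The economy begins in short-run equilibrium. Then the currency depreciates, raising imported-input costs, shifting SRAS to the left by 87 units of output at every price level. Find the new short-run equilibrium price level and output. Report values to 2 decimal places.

This is a negative supply shock: SRAS shifts left.
New SRAS: Y = 700 + 6P.
Set AD = SRAS: 5865 − 3P = 700 + 6P, so 5165 = 9P and P = 573.89.
Substituting into AD, Y = 4143.33.

P = 573.89, Y = 4143.33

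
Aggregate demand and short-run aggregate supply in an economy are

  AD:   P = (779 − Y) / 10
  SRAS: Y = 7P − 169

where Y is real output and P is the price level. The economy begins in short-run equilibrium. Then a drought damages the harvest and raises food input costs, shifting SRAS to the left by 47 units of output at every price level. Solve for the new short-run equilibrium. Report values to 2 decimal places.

P = 58.53, Y = 193.71

This is a negative supply shock: SRAS shifts left.
New SRAS: Y = 7P − 216.
Set AD = SRAS: 779 − 10P = 7P − 216, so 995 = 17P and P = 58.53.
Substituting into AD, Y = 193.71.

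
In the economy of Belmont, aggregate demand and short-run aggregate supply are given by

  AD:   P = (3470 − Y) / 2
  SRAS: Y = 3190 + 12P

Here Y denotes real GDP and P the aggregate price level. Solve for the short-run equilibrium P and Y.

P = 20, Y = 3430

Rearrange AD to Y = 3470 − 2P.
Set AD = SRAS: 3470 − 2P = 3190 + 12P, so 280 = 14P and P = 20.
Then Y = 3470 − 2·20 = 3430.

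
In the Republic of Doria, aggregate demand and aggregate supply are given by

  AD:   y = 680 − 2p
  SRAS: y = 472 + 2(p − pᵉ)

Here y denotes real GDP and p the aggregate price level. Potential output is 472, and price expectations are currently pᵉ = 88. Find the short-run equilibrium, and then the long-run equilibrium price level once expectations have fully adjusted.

Short run: with pᵉ = 88, SRAS is y = 296 + 2p. Setting AD = SRAS gives 384 = 4p, so p = 96 and y = 680 − 2·96 = 488.
Output 488 is above potential 472, so over time expected prices rise and SRAS shifts left until y returns to 472.
Long run: y = 472 on the AD curve gives 472 = 680 − 2p, so p = 104.

Short run: p = 96, y = 488. Long run: p = 104.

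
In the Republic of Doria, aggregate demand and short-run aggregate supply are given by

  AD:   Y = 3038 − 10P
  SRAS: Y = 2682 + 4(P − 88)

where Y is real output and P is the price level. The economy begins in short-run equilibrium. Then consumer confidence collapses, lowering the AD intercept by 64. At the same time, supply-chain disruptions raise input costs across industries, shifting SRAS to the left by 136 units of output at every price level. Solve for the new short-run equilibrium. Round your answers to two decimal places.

P = 55.71, Y = 2416.86

After both shocks: AD is Y = 2974 − 10P and SRAS is Y = 2194 + 4P.
Setting them equal: 780 = 14P, so P = 55.71.
Substituting into AD, Y = 2416.86.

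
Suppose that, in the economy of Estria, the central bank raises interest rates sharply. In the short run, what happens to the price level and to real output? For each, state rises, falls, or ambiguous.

This is a negative demand shock: AD shifts left.
Moving along the upward-sloping SRAS curve, P falls and Y falls.

Price level: falls; output: falls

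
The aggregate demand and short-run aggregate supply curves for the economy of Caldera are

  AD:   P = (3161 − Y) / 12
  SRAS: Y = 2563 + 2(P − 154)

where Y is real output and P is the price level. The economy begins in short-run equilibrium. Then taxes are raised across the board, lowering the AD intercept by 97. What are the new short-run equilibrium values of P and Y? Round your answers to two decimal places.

P = 57.79, Y = 2370.57

This is a negative demand shock: AD shifts left.
New AD: Y = 3064 − 12P.
SRAS can be written Y = 2255 + 2P.
Set AD = SRAS: 3064 − 12P = 2255 + 2P, so 809 = 14P and P = 57.79.
Substituting into AD, Y = 2370.57.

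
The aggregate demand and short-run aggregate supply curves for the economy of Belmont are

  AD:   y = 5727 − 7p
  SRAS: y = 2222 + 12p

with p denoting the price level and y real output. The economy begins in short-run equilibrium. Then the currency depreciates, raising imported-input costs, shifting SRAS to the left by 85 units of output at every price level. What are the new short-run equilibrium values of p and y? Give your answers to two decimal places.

p = 188.95, y = 4404.37

This is a negative supply shock: SRAS shifts left.
New SRAS: y = 2137 + 12p.
Set AD = SRAS: 5727 − 7p = 2137 + 12p, so 3590 = 19p and p = 188.95.
Substituting into AD, y = 4404.37.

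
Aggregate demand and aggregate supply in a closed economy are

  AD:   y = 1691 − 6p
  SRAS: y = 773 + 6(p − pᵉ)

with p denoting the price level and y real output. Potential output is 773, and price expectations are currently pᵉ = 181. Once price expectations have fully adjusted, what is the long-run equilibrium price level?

Short run: with pᵉ = 181, SRAS is y = 6p − 313. Setting AD = SRAS gives 2004 = 12p, so p = 167 and y = 1691 − 6·167 = 689.
Output 689 is below potential 773, so over time expected prices fall and SRAS shifts right until y returns to 773.
Long run: y = 773 on the AD curve gives 773 = 1691 − 6p, so p = 153.

Long-run p = 153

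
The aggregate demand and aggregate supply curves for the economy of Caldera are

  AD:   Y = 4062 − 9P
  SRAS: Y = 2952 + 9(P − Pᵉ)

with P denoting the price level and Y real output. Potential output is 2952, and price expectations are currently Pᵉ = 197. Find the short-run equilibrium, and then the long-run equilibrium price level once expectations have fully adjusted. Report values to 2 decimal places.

Short run: P = 160.17, Y = 2620.50. Long run: P = 123.33.

Short run: with Pᵉ = 197, SRAS is Y = 1179 + 9P. Setting AD = SRAS gives 2883 = 18P, so P = 160.17 and Y = 4062 − 9P = 2620.50.
Output 2620.50 is below potential 2952, so over time expected prices fall and SRAS shifts right until Y returns to 2952.
Long run: Y = 2952 on the AD curve gives 2952 = 4062 − 9P, so P = 123.33.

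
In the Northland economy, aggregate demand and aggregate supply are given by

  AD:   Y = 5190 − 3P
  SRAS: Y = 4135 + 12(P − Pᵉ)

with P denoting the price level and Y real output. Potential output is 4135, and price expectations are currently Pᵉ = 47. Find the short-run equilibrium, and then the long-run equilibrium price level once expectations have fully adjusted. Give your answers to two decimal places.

Short run: P = 107.93, Y = 4866.20. Long run: P = 351.67.

Short run: with Pᵉ = 47, SRAS is Y = 3571 + 12P. Setting AD = SRAS gives 1619 = 15P, so P = 107.93 and Y = 5190 − 3P = 4866.20.
Output 4866.20 is above potential 4135, so over time expected prices rise and SRAS shifts left until Y returns to 4135.
Long run: Y = 4135 on the AD curve gives 4135 = 5190 − 3P, so P = 351.67.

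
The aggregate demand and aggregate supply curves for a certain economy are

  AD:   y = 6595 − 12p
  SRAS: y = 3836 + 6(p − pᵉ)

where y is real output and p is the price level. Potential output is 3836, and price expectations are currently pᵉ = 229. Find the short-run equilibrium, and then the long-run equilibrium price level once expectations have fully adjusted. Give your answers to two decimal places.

Short run: p = 229.61, y = 3839.67. Long run: p = 229.92.

Short run: with pᵉ = 229, SRAS is y = 2462 + 6p. Setting AD = SRAS gives 4133 = 18p, so p = 229.61 and y = 6595 − 12p = 3839.67.
Output 3839.67 is above potential 3836, so over time expected prices rise and SRAS shifts left until y returns to 3836.
Long run: y = 3836 on the AD curve gives 3836 = 6595 − 12p, so p = 229.92.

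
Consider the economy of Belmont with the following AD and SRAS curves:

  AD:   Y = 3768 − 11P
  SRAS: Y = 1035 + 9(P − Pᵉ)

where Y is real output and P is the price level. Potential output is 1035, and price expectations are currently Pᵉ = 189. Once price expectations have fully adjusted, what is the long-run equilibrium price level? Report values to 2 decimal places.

Short run: with Pᵉ = 189, SRAS is Y = 9P − 666. Setting AD = SRAS gives 4434 = 20P, so P = 221.70 and Y = 3768 − 11P = 1329.30.
Output 1329.30 is above potential 1035, so over time expected prices rise and SRAS shifts left until Y returns to 1035.
Long run: Y = 1035 on the AD curve gives 1035 = 3768 − 11P, so P = 248.45.

Long-run P = 248.45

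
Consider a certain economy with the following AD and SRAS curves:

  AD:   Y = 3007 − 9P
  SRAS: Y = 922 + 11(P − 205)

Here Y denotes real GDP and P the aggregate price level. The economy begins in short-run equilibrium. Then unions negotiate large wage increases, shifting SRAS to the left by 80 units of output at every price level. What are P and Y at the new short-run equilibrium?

This is a negative supply shock: SRAS shifts left.
New SRAS: Y = 11P − 1413.
Set AD = SRAS: 3007 − 9P = 11P − 1413, so 4420 = 20P and P = 221.
Y = 3007 − 9·221 = 1018.

P = 221, Y = 1018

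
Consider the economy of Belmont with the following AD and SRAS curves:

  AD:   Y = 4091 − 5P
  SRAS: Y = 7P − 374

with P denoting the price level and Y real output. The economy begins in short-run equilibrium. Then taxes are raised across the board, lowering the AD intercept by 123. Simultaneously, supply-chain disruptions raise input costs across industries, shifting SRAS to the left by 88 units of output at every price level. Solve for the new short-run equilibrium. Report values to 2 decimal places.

After both shocks: AD is Y = 3968 − 5P and SRAS is Y = 7P − 462.
Setting them equal: 4430 = 12P, so P = 369.17.
Substituting into AD, Y = 2122.17.

P = 369.17, Y = 2122.17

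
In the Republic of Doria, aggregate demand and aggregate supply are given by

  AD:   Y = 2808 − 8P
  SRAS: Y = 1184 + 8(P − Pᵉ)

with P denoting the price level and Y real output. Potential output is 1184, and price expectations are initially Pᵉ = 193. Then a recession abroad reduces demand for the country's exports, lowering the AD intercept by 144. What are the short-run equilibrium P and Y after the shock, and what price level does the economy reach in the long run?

Short run: P = 189, Y = 1152. Long run: P = 185.

AD shifts left: new AD is Y = 2664 − 8P. With Pᵉ = 193, SRAS is Y = 8P − 360.
Short run: 2664 − 8P = 8P − 360 gives 3024 = 16P, so P = 189 and Y = 2664 − 8·189 = 1152.
Y = 1152 is below potential 1184; expectations adjust and SRAS shifts right until Y = 1184.
Long run: on the new AD curve, 1184 = 2664 − 8P gives P = 185.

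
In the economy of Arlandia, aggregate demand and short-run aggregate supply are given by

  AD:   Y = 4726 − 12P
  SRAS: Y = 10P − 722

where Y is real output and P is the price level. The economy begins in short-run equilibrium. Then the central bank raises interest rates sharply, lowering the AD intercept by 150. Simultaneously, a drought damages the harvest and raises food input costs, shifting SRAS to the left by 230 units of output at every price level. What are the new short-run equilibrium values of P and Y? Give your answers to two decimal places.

P = 251.27, Y = 1560.73

After both shocks: AD is Y = 4576 − 12P and SRAS is Y = 10P − 952.
Setting them equal: 5528 = 22P, so P = 251.27.
Substituting into AD, Y = 1560.73.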